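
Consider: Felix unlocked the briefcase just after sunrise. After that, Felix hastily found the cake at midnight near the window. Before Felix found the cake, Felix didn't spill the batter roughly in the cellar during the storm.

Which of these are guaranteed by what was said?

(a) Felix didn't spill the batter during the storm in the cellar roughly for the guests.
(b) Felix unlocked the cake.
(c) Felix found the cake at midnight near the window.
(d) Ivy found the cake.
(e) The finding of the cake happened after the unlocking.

(a) Entailed — under negation, adding a further restriction is entailed: if no such spilling event occurred, none occurred for the guests either.
(b) Not entailed — Felix unlocked the briefcase, not the cake; the cake belongs to the finding event.
(c) Entailed — dropping 'hastily' leaves a sub-description the original still satisfies.
(d) Not entailed — the passage has Felix finding the cake, not Ivy.
(e) Entailed — the narrative places the unlocking before the finding.

(a), (c), (e)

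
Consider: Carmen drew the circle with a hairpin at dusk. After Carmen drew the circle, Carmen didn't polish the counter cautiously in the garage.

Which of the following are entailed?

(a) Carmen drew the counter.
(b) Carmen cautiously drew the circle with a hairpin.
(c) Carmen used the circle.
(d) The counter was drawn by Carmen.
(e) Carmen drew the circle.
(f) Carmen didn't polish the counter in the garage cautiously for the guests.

(e), (f)

(a) Not entailed — Carmen drew the circle, not the counter; the counter belongs to the polishing event.
(b) Not entailed — 'cautiously' adds information not in the original event.
(c) Not entailed — the circle is the patient, not an instrument — Carmen used a hairpin.
(d) Not entailed — Carmen drew the circle, not the counter; the counter belongs to the polishing event.
(e) Entailed — this follows by dropping conjuncts from the drawing event's description.
(f) Entailed — under negation, adding a further restriction is entailed: if no such polishing event occurred, none occurred for the guests either.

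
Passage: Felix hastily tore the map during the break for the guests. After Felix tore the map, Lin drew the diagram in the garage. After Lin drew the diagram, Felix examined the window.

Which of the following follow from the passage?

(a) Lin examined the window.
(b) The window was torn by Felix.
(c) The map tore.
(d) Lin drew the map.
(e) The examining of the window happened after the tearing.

(c), (e)

(a) Not entailed — the passage has Felix examining the window, not Lin.
(b) Not entailed — Felix tore the map, not the window; the window belongs to the examining event.
(c) Entailed — 'Felix tore the map' is causative; it entails the inchoative 'the map tore'.
(d) Not entailed — Lin drew the diagram, not the map; the map belongs to the tearing event.
(e) Entailed — the narrative places the tearing before the examining.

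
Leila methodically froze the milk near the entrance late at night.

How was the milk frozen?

'methodically' marks the manner of the freezing event.

methodically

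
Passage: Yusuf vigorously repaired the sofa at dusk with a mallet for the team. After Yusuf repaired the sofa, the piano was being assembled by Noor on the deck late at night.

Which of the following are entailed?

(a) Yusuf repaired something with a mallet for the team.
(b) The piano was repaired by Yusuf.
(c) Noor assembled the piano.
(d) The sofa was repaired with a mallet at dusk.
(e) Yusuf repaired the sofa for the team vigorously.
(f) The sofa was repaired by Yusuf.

(a), (d), (e), (f)

(a) Entailed — every conjunct here is already in the original repairing event.
(b) Not entailed — Yusuf repaired the sofa, not the piano; the piano belongs to the assembling event.
(c) Not entailed — 'was assembling' is progressive on an accomplishment; it does not entail the completed 'assembled'.
(d) Entailed — this follows by dropping conjuncts from the repairing event's description.
(e) Entailed — the original entails any weakening of itself; this just drops 'at dusk', 'with a mallet'.
(f) Entailed — dropping 'at dusk', 'for the team', 'vigorously', 'with a mallet' leaves a sub-description the original still satisfies.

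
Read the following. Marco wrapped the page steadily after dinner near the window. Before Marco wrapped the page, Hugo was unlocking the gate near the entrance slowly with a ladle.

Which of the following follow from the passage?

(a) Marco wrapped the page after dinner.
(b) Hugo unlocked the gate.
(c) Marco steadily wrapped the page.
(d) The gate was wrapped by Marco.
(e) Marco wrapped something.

(a) Entailed — every conjunct here is already in the original wrapping event.
(b) Not entailed — 'was unlocking' is progressive on an accomplishment; it does not entail the completed 'unlocked'.
(c) Entailed — dropping 'after dinner', 'near the window' leaves a sub-description the original still satisfies.
(d) Not entailed — Marco wrapped the page, not the gate; the gate belongs to the unlocking event.
(e) Entailed — the original entails any weakening of itself; this just drops 'after dinner', 'near the window', 'steadily' and generalizes the patient.

(a), (c), (e)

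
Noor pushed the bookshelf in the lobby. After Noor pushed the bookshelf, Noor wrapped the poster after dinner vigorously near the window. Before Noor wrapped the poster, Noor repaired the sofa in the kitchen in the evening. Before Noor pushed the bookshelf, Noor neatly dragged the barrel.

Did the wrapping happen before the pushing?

no

The narrative orders the pushing before the wrapping.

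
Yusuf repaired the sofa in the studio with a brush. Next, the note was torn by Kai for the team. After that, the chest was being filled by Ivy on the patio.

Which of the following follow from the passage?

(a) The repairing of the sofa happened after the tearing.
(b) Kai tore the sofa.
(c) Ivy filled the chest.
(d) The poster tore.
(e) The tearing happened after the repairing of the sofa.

(a) Not entailed — the narrative places the repairing before the tearing, not after.
(b) Not entailed — Kai tore the note, not the sofa; the sofa belongs to the repairing event.
(c) Not entailed — 'was filling' is progressive on an accomplishment; it does not entail the completed 'filled'.
(d) Not entailed — the note is what tore, not the poster.
(e) Entailed — the narrative places the repairing before the tearing.

(e)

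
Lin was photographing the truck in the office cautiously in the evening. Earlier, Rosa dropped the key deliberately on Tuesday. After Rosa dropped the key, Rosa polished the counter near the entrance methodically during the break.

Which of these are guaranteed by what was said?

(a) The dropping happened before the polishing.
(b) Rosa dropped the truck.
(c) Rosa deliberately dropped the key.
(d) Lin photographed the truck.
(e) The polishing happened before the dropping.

(a), (c)

(a) Entailed — the narrative places the dropping before the polishing.
(b) Not entailed — Rosa dropped the key, not the truck; the truck belongs to the photographing event.
(c) Entailed — every conjunct here is already in the original dropping event.
(d) Not entailed — 'was photographing' is progressive on an accomplishment; it does not entail the completed 'photographed'.
(e) Not entailed — the narrative places the dropping before the polishing, not after.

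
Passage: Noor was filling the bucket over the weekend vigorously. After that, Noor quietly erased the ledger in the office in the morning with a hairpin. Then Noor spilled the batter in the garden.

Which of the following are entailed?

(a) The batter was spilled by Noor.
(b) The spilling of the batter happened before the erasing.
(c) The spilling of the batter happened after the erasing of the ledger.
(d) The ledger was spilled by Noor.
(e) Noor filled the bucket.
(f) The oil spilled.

(a) Entailed — every conjunct here is already in the original spilling event.
(b) Not entailed — the narrative places the erasing before the spilling, not after.
(c) Entailed — the narrative places the erasing before the spilling.
(d) Not entailed — Noor spilled the batter, not the ledger; the ledger belongs to the erasing event.
(e) Not entailed — 'was filling' is progressive on an accomplishment; it does not entail the completed 'filled'.
(f) Not entailed — the batter is what spilled, not the oil.

(a), (c)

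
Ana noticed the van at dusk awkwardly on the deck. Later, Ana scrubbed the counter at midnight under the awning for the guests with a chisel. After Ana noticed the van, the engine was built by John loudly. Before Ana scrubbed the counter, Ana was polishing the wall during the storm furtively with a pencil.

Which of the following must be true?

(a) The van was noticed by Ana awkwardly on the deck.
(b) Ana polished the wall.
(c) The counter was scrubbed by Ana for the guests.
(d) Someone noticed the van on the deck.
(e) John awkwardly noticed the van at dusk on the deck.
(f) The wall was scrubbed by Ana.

(a), (b), (c), (d)

(a) Entailed — this follows by dropping conjuncts from the noticing event's description.
(b) Entailed — 'polish' is an activity; 'was polishing' entails that some polishing happened, so 'polished' holds.
(c) Entailed — the original entails any weakening of itself; this just drops 'under the awning', 'at midnight', 'with a chisel'.
(d) Entailed — this follows by dropping conjuncts from the noticing event's description.
(e) Not entailed — the passage has Ana noticing the van, not John.
(f) Not entailed — Ana scrubbed the counter, not the wall; the wall belongs to the polishing event.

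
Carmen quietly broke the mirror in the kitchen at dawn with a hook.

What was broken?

the mirror

'the mirror' marks the patient of the breaking event.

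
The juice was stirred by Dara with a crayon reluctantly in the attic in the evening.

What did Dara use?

a crayon

'with a crayon' marks the instrument of the stirring event.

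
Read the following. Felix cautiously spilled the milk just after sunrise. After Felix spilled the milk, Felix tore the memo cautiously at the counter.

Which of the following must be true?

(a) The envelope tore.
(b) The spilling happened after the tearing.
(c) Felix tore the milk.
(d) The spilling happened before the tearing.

(d)

(a) Not entailed — the memo is what tore, not the envelope.
(b) Not entailed — the narrative places the spilling before the tearing, not after.
(c) Not entailed — Felix tore the memo, not the milk; the milk belongs to the spilling event.
(d) Entailed — the narrative places the spilling before the tearing.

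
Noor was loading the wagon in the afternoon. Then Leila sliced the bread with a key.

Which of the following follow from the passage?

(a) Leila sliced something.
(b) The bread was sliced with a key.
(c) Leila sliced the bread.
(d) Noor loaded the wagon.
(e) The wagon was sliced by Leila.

(a) Entailed — dropping 'with a key' and generalizing the patient leaves a sub-description the original still satisfies.
(b) Entailed — generalizing the agent leaves a sub-description the original still satisfies.
(c) Entailed — the original entails any weakening of itself; this just drops 'with a key'.
(d) Not entailed — 'was loading' is progressive on an accomplishment; it does not entail the completed 'loaded'.
(e) Not entailed — Leila sliced the bread, not the wagon; the wagon belongs to the loading event.

(a), (b), (c)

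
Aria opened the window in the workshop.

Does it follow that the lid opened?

Nothing is said about any lid; only the window is affected.

no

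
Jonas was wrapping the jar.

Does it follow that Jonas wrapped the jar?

'was wrapping' is progressive; for an accomplishment like 'wrap the jar', it doesn't entail completion.

no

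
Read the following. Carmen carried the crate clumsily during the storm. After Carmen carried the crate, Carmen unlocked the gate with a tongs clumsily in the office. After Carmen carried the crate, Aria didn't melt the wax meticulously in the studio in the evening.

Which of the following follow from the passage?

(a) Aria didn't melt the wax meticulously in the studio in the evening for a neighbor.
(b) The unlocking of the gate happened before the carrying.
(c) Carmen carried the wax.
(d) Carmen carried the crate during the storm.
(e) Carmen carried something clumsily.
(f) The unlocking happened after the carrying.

(a) Entailed — under negation, adding a further restriction is entailed: if no such melting event occurred, none occurred for a neighbor either.
(b) Not entailed — the narrative places the carrying before the unlocking, not after.
(c) Not entailed — Carmen carried the crate, not the wax; the wax belongs to the melting event.
(d) Entailed — every conjunct here is already in the original carrying event.
(e) Entailed — the original entails any weakening of itself; this just drops 'during the storm' and generalizes the patient.
(f) Entailed — the narrative places the carrying before the unlocking.

(a), (d), (e), (f)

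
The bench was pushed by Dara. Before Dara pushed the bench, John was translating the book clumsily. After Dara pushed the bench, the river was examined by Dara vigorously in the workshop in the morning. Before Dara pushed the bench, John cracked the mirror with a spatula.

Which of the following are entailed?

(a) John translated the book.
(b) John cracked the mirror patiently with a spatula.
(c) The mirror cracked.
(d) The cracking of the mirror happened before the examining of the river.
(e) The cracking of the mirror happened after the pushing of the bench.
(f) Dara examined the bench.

(c), (d)

(a) Not entailed — 'was translating' is progressive on an accomplishment; it does not entail the completed 'translated'.
(b) Not entailed — 'patiently' adds information not in the original event.
(c) Entailed — 'John cracked the mirror' is causative; it entails the inchoative 'the mirror cracked'.
(d) Entailed — the narrative places the cracking before the examining.
(e) Not entailed — the narrative places the cracking before the pushing, not after.
(f) Not entailed — Dara examined the river, not the bench; the bench belongs to the pushing event.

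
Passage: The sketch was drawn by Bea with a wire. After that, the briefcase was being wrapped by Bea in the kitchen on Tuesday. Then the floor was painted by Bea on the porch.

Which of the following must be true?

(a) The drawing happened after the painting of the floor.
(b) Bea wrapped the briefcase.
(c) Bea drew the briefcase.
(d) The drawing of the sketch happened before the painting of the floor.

(d)

(a) Not entailed — the narrative places the drawing before the painting, not after.
(b) Not entailed — 'was wrapping' is progressive on an accomplishment; it does not entail the completed 'wrapped'.
(c) Not entailed — Bea drew the sketch, not the briefcase; the briefcase belongs to the wrapping event.
(d) Entailed — the narrative places the drawing before the painting.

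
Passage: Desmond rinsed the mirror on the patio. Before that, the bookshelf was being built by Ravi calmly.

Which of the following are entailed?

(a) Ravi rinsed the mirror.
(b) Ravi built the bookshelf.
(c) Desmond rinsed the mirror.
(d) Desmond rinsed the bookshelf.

(c)

(a) Not entailed — the passage has Desmond rinsing the mirror, not Ravi.
(b) Not entailed — 'was building' is progressive on an accomplishment; it does not entail the completed 'built'.
(c) Entailed — the original entails any weakening of itself; this just drops 'on the patio'.
(d) Not entailed — Desmond rinsed the mirror, not the bookshelf; the bookshelf belongs to the building event.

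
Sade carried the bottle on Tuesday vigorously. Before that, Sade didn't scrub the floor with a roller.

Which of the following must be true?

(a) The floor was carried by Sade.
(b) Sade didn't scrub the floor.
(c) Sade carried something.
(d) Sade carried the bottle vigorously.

(c), (d)

(a) Not entailed — Sade carried the bottle, not the floor; the floor belongs to the scrubbing event.
(b) Not entailed — dropping 'with a roller' under negation is not valid — the original leaves open that Sade scrubbed the floor some other way.
(c) Entailed — the original entails any weakening of itself; this just drops 'on Tuesday', 'vigorously' and generalizes the patient.
(d) Entailed — the original entails any weakening of itself; this just drops 'on Tuesday'.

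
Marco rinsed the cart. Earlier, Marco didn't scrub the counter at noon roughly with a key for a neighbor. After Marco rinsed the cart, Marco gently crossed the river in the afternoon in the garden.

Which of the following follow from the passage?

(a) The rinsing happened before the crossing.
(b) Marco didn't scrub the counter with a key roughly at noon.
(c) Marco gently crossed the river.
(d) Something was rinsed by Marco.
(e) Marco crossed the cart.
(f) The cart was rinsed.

(a) Entailed — the narrative places the rinsing before the crossing.
(b) Not entailed — dropping 'for a neighbor' under negation is not valid — the original leaves open that Marco scrubbed the counter some other way.
(c) Entailed — this follows by dropping conjuncts from the crossing event's description.
(d) Entailed — every conjunct here is already in the original rinsing event.
(e) Not entailed — Marco crossed the river, not the cart; the cart belongs to the rinsing event.
(f) Entailed — this follows by dropping conjuncts from the rinsing event's description.

(a), (c), (d), (f)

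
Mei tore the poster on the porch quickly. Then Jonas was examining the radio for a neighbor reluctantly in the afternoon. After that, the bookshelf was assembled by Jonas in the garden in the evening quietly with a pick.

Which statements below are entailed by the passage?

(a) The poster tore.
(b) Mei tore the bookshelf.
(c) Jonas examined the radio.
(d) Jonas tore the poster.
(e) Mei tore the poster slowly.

(a), (c)

(a) Entailed — 'Mei tore the poster' is causative; it entails the inchoative 'the poster tore'.
(b) Not entailed — Mei tore the poster, not the bookshelf; the bookshelf belongs to the assembling event.
(c) Entailed — 'examine' is an activity; 'was examining' entails that some examining happened, so 'examined' holds.
(d) Not entailed — the passage has Mei tearing the poster, not Jonas.
(e) Not entailed — 'slowly' adds a manner not in (and inconsistent with) the original.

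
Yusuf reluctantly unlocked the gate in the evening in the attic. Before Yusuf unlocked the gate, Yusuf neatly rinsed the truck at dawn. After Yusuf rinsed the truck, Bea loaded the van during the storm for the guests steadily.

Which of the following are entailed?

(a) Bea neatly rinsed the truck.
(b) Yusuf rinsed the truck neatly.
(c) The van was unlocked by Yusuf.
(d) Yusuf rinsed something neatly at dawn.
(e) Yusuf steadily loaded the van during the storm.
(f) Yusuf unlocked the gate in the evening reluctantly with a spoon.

(a) Not entailed — the passage has Yusuf rinsing the truck, not Bea.
(b) Entailed — this follows by dropping conjuncts from the rinsing event's description.
(c) Not entailed — Yusuf unlocked the gate, not the van; the van belongs to the loading event.
(d) Entailed — generalizing the patient leaves a sub-description the original still satisfies.
(e) Not entailed — the passage has Bea loading the van, not Yusuf.
(f) Not entailed — 'with a spoon' adds information not in the original event.

(b), (d)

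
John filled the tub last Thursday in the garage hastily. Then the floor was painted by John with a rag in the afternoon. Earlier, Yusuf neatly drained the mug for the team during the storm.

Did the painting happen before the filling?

The narrative orders the filling before the painting.

no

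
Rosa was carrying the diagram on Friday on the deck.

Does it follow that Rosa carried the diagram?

'carry' is atelic; if Rosa was carrying the diagram, then Rosa carried the diagram (for some time).

yes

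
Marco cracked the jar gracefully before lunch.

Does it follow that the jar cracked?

'Marco cracked the jar' is the causative; it entails the inchoative 'the jar cracked'.

yes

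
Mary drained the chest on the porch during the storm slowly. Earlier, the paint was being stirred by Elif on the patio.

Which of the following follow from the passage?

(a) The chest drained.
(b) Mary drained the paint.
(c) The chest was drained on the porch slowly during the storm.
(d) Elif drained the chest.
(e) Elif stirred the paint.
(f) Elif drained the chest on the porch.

(a), (c), (e)

(a) Entailed — 'Mary drained the chest' is causative; it entails the inchoative 'the chest drained'.
(b) Not entailed — Mary drained the chest, not the paint; the paint belongs to the stirring event.
(c) Entailed — every conjunct here is already in the original draining event.
(d) Not entailed — the passage has Mary draining the chest, not Elif.
(e) Entailed — 'stir' is an activity; 'was stirring' entails that some stirring happened, so 'stirred' holds.
(f) Not entailed — the passage has Mary draining the chest, not Elif.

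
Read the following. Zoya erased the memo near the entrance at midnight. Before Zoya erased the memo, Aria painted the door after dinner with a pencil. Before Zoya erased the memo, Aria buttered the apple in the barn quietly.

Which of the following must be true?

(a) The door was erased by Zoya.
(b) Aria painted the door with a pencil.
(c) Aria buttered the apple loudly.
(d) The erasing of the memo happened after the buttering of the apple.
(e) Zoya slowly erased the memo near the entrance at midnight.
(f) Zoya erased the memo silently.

(a) Not entailed — Zoya erased the memo, not the door; the door belongs to the painting event.
(b) Entailed — the original entails any weakening of itself; this just drops 'after dinner'.
(c) Not entailed — 'loudly' adds a manner not in (and inconsistent with) the original.
(d) Entailed — the narrative places the buttering before the erasing.
(e) Not entailed — 'slowly' adds information not in the original event.
(f) Not entailed — 'silently' adds information not in the original event.

(b), (d)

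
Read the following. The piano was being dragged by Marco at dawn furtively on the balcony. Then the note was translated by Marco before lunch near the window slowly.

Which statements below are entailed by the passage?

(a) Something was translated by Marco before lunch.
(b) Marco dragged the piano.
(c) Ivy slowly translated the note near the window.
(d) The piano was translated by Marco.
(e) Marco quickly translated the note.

(a), (b)

(a) Entailed — this follows by dropping conjuncts from the translating event's description.
(b) Entailed — 'drag' is an activity; 'was dragging' entails that some dragging happened, so 'dragged' holds.
(c) Not entailed — the passage has Marco translating the note, not Ivy.
(d) Not entailed — Marco translated the note, not the piano; the piano belongs to the dragging event.
(e) Not entailed — 'quickly' adds a manner not in (and inconsistent with) the original.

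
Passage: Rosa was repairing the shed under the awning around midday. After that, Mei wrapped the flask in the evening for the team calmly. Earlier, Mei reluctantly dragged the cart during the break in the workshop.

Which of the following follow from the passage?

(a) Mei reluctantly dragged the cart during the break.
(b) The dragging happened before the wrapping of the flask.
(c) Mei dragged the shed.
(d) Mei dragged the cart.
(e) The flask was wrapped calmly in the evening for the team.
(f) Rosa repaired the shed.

(a), (b), (d), (e)

(a) Entailed — this follows by dropping conjuncts from the dragging event's description.
(b) Entailed — the narrative places the dragging before the wrapping.
(c) Not entailed — Mei dragged the cart, not the shed; the shed belongs to the repairing event.
(d) Entailed — the original entails any weakening of itself; this just drops 'during the break', 'reluctantly', 'in the workshop'.
(e) Entailed — this follows by dropping conjuncts from the wrapping event's description.
(f) Not entailed — 'was repairing' is progressive on an accomplishment; it does not entail the completed 'repaired'.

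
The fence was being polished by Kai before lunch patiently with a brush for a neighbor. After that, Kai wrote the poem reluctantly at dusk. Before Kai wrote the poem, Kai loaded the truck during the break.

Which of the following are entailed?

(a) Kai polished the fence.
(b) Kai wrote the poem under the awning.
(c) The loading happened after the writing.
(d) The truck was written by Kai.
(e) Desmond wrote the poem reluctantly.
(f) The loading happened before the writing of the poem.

(a) Entailed — 'polish' is an activity; 'was polishing' entails that some polishing happened, so 'polished' holds.
(b) Not entailed — 'under the awning' adds information not in the original event.
(c) Not entailed — the narrative places the loading before the writing, not after.
(d) Not entailed — Kai wrote the poem, not the truck; the truck belongs to the loading event.
(e) Not entailed — the passage has Kai writing the poem, not Desmond.
(f) Entailed — the narrative places the loading before the writing.

(a), (f)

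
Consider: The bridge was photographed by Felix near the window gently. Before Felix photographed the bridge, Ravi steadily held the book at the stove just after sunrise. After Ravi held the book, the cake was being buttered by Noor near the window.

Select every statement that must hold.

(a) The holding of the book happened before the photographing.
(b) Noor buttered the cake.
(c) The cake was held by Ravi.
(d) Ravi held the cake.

(a) Entailed — the narrative places the holding before the photographing.
(b) Not entailed — 'was buttering' is progressive on an accomplishment; it does not entail the completed 'buttered'.
(c) Not entailed — Ravi held the book, not the cake; the cake belongs to the buttering event.
(d) Not entailed — Ravi held the book, not the cake; the cake belongs to the buttering event.

(a)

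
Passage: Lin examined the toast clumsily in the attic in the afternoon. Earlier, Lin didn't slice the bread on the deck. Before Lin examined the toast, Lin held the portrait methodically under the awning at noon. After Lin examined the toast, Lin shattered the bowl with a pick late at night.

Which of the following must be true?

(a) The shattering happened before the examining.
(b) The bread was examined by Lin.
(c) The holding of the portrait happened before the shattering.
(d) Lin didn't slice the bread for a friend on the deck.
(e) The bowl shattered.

(a) Not entailed — the narrative places the examining before the shattering, not after.
(b) Not entailed — Lin examined the toast, not the bread; the bread belongs to the slicing event.
(c) Entailed — the narrative places the holding before the shattering.
(d) Entailed — under negation, adding a further restriction is entailed: if no such slicing event occurred, none occurred for a friend either.
(e) Entailed — 'Lin shattered the bowl' is causative; it entails the inchoative 'the bowl shattered'.

(c), (d), (e)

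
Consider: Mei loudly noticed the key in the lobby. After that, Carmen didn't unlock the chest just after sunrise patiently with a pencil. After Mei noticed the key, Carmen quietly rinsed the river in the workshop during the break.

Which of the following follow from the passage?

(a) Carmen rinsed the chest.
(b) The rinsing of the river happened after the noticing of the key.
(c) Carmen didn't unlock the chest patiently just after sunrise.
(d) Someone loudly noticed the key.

(a) Not entailed — Carmen rinsed the river, not the chest; the chest belongs to the unlocking event.
(b) Entailed — the narrative places the noticing before the rinsing.
(c) Not entailed — dropping 'with a pencil' under negation is not valid — the original leaves open that Carmen unlocked the chest some other way.
(d) Entailed — the original entails any weakening of itself; this just drops 'in the lobby' and generalizes the agent.

(b), (d)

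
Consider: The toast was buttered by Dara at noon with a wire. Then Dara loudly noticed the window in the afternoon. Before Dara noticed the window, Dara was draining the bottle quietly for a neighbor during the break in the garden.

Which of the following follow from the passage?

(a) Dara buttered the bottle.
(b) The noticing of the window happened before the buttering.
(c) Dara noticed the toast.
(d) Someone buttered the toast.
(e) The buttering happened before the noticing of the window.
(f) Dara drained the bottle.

(a) Not entailed — Dara buttered the toast, not the bottle; the bottle belongs to the draining event.
(b) Not entailed — the narrative places the buttering before the noticing, not after.
(c) Not entailed — Dara noticed the window, not the toast; the toast belongs to the buttering event.
(d) Entailed — every conjunct here is already in the original buttering event.
(e) Entailed — the narrative places the buttering before the noticing.
(f) Not entailed — 'was draining' is progressive on an accomplishment; it does not entail the completed 'drained'.

(d), (e)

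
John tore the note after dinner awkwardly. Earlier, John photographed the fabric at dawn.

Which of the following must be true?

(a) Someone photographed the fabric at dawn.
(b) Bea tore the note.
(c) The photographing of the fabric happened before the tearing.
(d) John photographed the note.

(a) Entailed — this follows by dropping conjuncts from the photographing event's description.
(b) Not entailed — the passage has John tearing the note, not Bea.
(c) Entailed — the narrative places the photographing before the tearing.
(d) Not entailed — John photographed the fabric, not the note; the note belongs to the tearing event.

(a), (c)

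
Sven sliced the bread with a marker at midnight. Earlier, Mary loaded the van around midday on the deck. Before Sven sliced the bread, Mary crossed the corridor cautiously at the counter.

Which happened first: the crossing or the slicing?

the crossing

The connectives place the crossing before the slicing.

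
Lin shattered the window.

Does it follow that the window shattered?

yes

'Lin shattered the window' is the causative; it entails the inchoative 'the window shattered'.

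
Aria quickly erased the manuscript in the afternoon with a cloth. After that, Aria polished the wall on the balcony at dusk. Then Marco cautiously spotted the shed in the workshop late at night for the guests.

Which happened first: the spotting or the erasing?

the erasing

The connectives place the erasing before the spotting.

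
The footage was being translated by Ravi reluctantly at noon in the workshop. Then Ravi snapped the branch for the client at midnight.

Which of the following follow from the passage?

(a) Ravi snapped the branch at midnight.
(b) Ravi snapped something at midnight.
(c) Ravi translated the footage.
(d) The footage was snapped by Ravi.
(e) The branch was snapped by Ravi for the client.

(a), (b), (e)

(a) Entailed — the original entails any weakening of itself; this just drops 'for the client'.
(b) Entailed — the original entails any weakening of itself; this just drops 'for the client' and generalizes the patient.
(c) Not entailed — 'was translating' is progressive on an accomplishment; it does not entail the completed 'translated'.
(d) Not entailed — Ravi snapped the branch, not the footage; the footage belongs to the translating event.
(e) Entailed — the original entails any weakening of itself; this just drops 'at midnight'.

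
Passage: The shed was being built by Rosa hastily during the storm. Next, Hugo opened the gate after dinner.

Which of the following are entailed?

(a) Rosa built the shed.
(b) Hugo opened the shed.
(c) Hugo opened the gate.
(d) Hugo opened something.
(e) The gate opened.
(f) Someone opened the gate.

(c), (d), (e), (f)

(a) Not entailed — 'was building' is progressive on an accomplishment; it does not entail the completed 'built'.
(b) Not entailed — Hugo opened the gate, not the shed; the shed belongs to the building event.
(c) Entailed — this follows by dropping conjuncts from the opening event's description.
(d) Entailed — this follows by dropping conjuncts from the opening event's description.
(e) Entailed — 'Hugo opened the gate' is causative; it entails the inchoative 'the gate opened'.
(f) Entailed — every conjunct here is already in the original opening event.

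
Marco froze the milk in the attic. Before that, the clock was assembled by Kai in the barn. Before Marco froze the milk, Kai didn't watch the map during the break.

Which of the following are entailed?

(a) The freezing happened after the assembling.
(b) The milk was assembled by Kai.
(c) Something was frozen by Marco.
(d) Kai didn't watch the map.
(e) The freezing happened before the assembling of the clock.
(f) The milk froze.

(a), (c), (f)

(a) Entailed — the narrative places the assembling before the freezing.
(b) Not entailed — Kai assembled the clock, not the milk; the milk belongs to the freezing event.
(c) Entailed — every conjunct here is already in the original freezing event.
(d) Not entailed — dropping 'during the break' under negation is not valid — the original leaves open that Kai watched the map some other way.
(e) Not entailed — the narrative places the assembling before the freezing, not after.
(f) Entailed — 'Marco froze the milk' is causative; it entails the inchoative 'the milk froze'.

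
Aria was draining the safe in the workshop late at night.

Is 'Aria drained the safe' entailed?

'was draining' is progressive; for an accomplishment like 'drain the safe', it doesn't entail completion.

no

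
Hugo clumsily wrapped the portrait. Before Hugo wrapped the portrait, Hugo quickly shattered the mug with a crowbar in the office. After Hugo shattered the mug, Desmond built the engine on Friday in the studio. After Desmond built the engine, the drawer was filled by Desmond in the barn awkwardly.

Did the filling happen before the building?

The narrative orders the building before the filling.

no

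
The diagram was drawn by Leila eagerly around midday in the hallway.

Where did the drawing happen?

'in the hallway' marks the location of the drawing event.

in the hallway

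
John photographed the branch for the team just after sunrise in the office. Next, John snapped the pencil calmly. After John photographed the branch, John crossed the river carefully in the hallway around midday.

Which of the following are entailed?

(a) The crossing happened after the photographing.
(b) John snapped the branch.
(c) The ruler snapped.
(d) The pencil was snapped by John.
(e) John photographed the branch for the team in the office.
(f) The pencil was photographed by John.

(a) Entailed — the narrative places the photographing before the crossing.
(b) Not entailed — John snapped the pencil, not the branch; the branch belongs to the photographing event.
(c) Not entailed — the pencil is what snapped, not the ruler.
(d) Entailed — dropping 'calmly' leaves a sub-description the original still satisfies.
(e) Entailed — the original entails any weakening of itself; this just drops 'just after sunrise'.
(f) Not entailed — John photographed the branch, not the pencil; the pencil belongs to the snapping event.

(a), (d), (e)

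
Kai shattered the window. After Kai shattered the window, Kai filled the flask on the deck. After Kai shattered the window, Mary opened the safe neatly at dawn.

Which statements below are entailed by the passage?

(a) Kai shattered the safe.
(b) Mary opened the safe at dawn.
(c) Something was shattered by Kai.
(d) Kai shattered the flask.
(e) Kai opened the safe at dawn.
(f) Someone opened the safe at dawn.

(a) Not entailed — Kai shattered the window, not the safe; the safe belongs to the opening event.
(b) Entailed — the original entails any weakening of itself; this just drops 'neatly'.
(c) Entailed — generalizing the patient leaves a sub-description the original still satisfies.
(d) Not entailed — Kai shattered the window, not the flask; the flask belongs to the filling event.
(e) Not entailed — the passage has Mary opening the safe, not Kai.
(f) Entailed — the original entails any weakening of itself; this just drops 'neatly' and generalizes the agent.

(b), (c), (f)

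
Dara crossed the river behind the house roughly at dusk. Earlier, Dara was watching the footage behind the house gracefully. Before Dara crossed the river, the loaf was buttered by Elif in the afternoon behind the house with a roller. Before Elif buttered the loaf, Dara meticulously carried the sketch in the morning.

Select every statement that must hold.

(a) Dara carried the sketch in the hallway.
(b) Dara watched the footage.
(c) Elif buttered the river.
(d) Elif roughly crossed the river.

(a) Not entailed — 'in the hallway' adds information not in the original event.
(b) Entailed — 'watch' is an activity; 'was watching' entails that some watching happened, so 'watched' holds.
(c) Not entailed — Elif buttered the loaf, not the river; the river belongs to the crossing event.
(d) Not entailed — the passage has Dara crossing the river, not Elif.

(b)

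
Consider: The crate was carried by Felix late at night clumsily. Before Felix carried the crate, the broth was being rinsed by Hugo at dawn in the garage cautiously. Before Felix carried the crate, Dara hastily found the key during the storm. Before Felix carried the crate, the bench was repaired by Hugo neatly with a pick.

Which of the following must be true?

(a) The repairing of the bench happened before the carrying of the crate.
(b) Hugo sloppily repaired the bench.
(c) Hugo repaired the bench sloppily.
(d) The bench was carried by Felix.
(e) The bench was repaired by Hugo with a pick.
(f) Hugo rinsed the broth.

(a) Entailed — the narrative places the repairing before the carrying.
(b) Not entailed — 'sloppily' adds a manner not in (and inconsistent with) the original.
(c) Not entailed — 'sloppily' adds a manner not in (and inconsistent with) the original.
(d) Not entailed — Felix carried the crate, not the bench; the bench belongs to the repairing event.
(e) Entailed — this follows by dropping conjuncts from the repairing event's description.
(f) Entailed — 'rinse' is an activity; 'was rinsing' entails that some rinsing happened, so 'rinsed' holds.

(a), (e), (f)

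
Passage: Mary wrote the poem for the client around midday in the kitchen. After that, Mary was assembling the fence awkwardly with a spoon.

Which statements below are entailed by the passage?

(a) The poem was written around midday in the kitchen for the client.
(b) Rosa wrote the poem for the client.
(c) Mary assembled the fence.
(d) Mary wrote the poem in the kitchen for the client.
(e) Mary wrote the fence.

(a) Entailed — every conjunct here is already in the original writing event.
(b) Not entailed — the passage has Mary writing the poem, not Rosa.
(c) Not entailed — 'was assembling' is progressive on an accomplishment; it does not entail the completed 'assembled'.
(d) Entailed — every conjunct here is already in the original writing event.
(e) Not entailed — Mary wrote the poem, not the fence; the fence belongs to the assembling event.

(a), (d)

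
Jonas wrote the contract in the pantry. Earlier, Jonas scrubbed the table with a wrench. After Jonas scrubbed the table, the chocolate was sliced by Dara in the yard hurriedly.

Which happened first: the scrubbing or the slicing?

the scrubbing

The connectives place the scrubbing before the slicing.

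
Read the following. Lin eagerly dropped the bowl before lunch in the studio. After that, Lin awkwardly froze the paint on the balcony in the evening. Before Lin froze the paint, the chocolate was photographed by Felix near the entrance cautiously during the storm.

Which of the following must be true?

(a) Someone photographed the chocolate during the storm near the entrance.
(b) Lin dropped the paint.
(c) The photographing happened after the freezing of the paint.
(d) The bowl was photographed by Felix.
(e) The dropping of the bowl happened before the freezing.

(a), (e)

(a) Entailed — this follows by dropping conjuncts from the photographing event's description.
(b) Not entailed — Lin dropped the bowl, not the paint; the paint belongs to the freezing event.
(c) Not entailed — the narrative places the photographing before the freezing, not after.
(d) Not entailed — Felix photographed the chocolate, not the bowl; the bowl belongs to the dropping event.
(e) Entailed — the narrative places the dropping before the freezing.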